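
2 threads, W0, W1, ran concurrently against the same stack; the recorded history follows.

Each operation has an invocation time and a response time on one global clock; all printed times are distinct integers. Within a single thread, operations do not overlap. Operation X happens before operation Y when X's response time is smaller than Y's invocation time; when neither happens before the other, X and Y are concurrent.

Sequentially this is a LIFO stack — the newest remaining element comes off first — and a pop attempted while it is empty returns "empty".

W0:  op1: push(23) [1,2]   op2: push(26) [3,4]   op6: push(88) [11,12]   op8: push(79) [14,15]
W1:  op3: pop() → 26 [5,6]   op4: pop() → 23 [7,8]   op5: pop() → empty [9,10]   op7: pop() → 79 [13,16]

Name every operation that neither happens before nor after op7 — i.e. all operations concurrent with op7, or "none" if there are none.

op8

op7 runs from 13 to 16; window-overlapping ops are concurrent
op1 [1,2]: before
op2 [3,4]: before
op3 [5,6]: before
op4 [7,8]: before
op5 [9,10]: before
op6 [11,12]: before
op8 [14,15]: concurrent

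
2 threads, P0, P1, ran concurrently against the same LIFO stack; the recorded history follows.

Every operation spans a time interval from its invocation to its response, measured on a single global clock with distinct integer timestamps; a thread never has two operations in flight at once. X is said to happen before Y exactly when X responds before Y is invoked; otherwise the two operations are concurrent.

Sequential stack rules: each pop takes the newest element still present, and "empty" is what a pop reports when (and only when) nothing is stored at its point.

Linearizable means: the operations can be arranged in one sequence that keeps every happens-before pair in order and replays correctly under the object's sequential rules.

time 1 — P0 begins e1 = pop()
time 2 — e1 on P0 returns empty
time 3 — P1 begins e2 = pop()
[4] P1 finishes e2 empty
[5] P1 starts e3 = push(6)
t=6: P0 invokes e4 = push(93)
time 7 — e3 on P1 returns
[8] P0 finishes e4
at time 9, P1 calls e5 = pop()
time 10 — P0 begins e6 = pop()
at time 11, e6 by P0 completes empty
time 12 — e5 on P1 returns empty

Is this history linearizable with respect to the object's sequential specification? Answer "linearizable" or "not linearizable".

prefix check: 1..10 passes, 1..11 fails once e6's time-11 response joins
5 completed operations, 2 real-time-consistent orders — every LIFO stack replay fails
including or dropping the 1 pending operation (e5) in any combination fails
e.g. e1, e2, e3, e4, e6 (pending dropped): illegal at step 5, since e6 pop() → empty cannot apply there
e.g. e1, e2, e4, e3, e6 (pending dropped): illegal at step 5, since e6 pop() → empty cannot apply there

not linearizable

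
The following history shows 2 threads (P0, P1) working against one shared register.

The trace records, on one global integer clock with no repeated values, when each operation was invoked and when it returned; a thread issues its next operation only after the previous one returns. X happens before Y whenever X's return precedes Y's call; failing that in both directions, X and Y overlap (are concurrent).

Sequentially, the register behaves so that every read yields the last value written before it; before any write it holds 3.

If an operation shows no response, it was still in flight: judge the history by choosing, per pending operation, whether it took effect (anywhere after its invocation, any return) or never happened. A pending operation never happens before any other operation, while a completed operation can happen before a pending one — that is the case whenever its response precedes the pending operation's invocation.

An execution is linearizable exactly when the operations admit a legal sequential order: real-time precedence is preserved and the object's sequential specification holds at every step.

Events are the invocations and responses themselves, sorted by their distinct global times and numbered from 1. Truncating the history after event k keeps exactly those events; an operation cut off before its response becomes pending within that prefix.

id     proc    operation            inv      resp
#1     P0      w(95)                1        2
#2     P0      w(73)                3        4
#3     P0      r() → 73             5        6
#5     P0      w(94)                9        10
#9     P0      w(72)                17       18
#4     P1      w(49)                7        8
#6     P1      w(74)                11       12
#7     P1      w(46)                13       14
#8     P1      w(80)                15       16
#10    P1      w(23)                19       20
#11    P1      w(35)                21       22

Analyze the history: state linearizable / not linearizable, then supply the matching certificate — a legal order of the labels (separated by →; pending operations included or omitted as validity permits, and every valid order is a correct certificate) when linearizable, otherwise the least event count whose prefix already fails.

1. #1 w(95), leaving value 95
2. #2 w(73), leaving value 73
3. #3 r() → 73, leaving value 73
4. #4 w(49), leaving value 49
5. #5 w(94), leaving value 94
6. #6 w(74), leaving value 74
7. #7 w(46), leaving value 46
8. #8 w(80), leaving value 80
9. #9 w(72), leaving value 72
10. #10 w(23), leaving value 23
11. #11 w(35), leaving value 35

linearizable — witness: #1 → #2 → #3 → #4 → #5 → #6 → #7 → #8 → #9 → #10 → #11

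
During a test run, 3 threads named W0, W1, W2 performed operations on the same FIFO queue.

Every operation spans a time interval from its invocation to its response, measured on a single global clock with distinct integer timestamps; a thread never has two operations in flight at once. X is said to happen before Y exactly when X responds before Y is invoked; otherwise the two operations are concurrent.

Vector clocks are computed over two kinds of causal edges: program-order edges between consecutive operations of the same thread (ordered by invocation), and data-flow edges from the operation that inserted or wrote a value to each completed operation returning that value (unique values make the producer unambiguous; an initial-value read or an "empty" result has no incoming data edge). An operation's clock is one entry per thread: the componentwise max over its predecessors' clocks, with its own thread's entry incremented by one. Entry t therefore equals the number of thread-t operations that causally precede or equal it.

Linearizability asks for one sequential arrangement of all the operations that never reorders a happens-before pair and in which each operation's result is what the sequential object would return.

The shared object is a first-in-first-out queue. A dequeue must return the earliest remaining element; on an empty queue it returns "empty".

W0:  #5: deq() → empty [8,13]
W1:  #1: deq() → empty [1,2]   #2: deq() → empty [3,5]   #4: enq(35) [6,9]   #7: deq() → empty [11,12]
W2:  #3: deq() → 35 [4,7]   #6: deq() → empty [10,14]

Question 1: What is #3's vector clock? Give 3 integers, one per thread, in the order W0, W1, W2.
Answer: (0, 3, 1)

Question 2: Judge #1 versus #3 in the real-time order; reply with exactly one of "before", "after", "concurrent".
Answer: before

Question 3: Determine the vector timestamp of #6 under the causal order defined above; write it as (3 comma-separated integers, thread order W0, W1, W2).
Answer: (0, 3, 2)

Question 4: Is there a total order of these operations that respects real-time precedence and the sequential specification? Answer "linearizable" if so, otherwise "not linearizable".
linearizable

witness order: #1, #2, #4, #3, #5, #6, #7
1. #1 deq() → empty, leaving queue <>
2. #2 deq() → empty, leaving queue <>
3. #4 enq(35), leaving queue <35>
4. #3 deq() → 35, leaving queue <>
5. #5 deq() → empty, leaving queue <>
6. #6 deq() → empty, leaving queue <>
7. #7 deq() → empty, leaving queue <>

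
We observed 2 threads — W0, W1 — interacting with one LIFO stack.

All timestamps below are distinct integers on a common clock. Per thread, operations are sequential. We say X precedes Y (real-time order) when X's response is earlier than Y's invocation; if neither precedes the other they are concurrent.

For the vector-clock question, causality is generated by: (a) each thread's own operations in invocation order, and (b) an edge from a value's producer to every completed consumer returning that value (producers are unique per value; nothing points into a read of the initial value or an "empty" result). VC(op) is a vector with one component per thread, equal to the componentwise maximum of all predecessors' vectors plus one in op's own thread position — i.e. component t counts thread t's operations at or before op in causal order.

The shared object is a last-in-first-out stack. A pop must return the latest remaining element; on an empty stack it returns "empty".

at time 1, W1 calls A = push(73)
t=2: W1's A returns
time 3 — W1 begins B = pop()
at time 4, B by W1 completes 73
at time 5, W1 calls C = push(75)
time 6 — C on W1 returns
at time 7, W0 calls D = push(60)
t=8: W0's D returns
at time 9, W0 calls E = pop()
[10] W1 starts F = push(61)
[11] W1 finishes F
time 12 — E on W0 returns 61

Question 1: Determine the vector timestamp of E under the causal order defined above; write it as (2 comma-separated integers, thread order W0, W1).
Answer: (2, 4)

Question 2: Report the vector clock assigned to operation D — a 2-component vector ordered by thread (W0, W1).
Answer: (1, 0)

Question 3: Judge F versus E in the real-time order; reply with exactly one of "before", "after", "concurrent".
Answer: concurrent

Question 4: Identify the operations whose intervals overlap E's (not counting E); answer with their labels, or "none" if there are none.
Answer: F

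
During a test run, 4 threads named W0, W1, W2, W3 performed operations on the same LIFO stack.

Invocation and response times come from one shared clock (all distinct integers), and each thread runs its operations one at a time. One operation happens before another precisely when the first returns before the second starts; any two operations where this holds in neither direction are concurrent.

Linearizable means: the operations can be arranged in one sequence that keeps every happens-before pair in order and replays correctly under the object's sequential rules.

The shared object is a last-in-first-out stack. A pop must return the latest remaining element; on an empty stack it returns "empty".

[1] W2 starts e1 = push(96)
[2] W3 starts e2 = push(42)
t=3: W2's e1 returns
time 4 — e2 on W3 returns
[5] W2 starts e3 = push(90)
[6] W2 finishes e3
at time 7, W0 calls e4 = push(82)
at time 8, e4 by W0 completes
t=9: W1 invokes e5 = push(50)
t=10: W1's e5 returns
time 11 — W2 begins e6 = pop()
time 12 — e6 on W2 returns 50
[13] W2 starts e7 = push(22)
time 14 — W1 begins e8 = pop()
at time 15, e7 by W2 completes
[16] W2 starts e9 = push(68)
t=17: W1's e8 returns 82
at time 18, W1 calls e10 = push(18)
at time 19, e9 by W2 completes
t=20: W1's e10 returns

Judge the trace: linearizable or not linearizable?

a witness: e1, e2, e3, e4, e5, e6, e8, e7, e9, e10
1. e1 push(96), leaving stack <96>
2. e2 push(42), leaving stack <96,42>
3. e3 push(90), leaving stack <96,42,90>
4. e4 push(82), leaving stack <96,42,90,82>
5. e5 push(50), leaving stack <96,42,90,82,50>
6. e6 pop() → 50, leaving stack <96,42,90,82>
7. e8 pop() → 82, leaving stack <96,42,90>
8. e7 push(22), leaving stack <96,42,90,22>
9. e9 push(68), leaving stack <96,42,90,22,68>
10. e10 push(18), leaving stack <96,42,90,22,68,18>

linearizable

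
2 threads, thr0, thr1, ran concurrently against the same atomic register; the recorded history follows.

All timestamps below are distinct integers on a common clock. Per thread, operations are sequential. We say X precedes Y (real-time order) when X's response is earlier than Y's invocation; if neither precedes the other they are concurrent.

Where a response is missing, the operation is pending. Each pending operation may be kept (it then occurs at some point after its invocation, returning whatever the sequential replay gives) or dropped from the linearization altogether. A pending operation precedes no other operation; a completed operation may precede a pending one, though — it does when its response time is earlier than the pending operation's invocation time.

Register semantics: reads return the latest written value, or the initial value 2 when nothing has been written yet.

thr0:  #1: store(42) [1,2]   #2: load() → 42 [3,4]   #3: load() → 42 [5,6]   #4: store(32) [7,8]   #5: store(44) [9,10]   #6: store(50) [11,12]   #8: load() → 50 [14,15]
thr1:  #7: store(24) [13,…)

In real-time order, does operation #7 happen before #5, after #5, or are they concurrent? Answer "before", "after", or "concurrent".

#7 spans [13,…), #5 spans [9,10]
resp(#5)=10 < inv(#7)=13

after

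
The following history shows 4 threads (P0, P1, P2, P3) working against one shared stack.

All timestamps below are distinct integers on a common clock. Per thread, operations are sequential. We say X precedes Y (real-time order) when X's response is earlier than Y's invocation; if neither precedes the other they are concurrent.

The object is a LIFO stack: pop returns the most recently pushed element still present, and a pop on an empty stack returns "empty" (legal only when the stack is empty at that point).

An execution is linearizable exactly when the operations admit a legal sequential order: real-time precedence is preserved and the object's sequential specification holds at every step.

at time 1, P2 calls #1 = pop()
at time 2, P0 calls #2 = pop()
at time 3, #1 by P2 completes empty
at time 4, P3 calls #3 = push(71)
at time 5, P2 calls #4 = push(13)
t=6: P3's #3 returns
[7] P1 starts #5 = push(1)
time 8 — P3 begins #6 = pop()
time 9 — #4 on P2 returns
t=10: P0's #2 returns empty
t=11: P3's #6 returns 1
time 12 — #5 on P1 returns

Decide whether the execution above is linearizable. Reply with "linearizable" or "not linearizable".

one valid linearization: #1, #2, #3, #4, #5, #6
after step 1 (#1 pop() → empty): stack <>
after step 2 (#2 pop() → empty): stack <>
after step 3 (#3 push(71)): stack <71>
after step 4 (#4 push(13)): stack <71,13>
after step 5 (#5 push(1)): stack <71,13,1>
after step 6 (#6 pop() → 1): stack <71,13>

linearizable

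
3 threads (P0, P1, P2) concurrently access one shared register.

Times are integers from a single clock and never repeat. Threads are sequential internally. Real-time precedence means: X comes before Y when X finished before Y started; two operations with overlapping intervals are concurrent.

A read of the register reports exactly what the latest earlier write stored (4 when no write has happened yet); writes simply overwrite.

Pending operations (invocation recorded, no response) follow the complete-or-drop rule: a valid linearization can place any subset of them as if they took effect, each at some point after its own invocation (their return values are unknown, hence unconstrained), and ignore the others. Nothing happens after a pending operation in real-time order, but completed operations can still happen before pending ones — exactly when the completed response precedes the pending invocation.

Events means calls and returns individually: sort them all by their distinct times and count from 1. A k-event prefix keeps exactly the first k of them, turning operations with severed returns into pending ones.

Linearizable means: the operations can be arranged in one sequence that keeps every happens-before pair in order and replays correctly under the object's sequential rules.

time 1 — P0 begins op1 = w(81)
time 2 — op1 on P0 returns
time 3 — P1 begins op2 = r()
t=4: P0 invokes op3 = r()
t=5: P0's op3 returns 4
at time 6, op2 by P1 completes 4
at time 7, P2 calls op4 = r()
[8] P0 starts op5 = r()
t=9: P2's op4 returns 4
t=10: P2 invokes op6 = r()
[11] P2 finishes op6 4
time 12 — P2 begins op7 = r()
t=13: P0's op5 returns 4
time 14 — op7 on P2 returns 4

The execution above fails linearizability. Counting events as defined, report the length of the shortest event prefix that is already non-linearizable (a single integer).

5

a valid linearization of events 1..4 exists, for instance op1:
1. op1 w(81), leaving value 81
at event 5 (op3's time-5 response) nothing linearizes any more
include/drop combinations of the 1 pending operation (op2) were all tried; none helps
for example op1, op3 (pending dropped) fails at step 2: op3 r() → 4 is not legal there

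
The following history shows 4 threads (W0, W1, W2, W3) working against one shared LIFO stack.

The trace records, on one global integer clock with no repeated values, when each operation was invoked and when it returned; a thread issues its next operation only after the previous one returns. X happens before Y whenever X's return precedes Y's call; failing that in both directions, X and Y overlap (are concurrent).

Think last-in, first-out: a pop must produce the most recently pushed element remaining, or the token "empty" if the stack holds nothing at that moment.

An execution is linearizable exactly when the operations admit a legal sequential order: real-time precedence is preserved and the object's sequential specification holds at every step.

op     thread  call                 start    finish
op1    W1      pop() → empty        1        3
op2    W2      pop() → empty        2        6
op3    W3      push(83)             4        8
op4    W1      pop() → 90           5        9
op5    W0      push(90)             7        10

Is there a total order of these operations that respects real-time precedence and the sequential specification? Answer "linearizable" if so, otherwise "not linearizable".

linearizable

a witness: op1, op2, op3, op5, op4
1. op1 pop() → empty, leaving stack <>
2. op2 pop() → empty, leaving stack <>
3. op3 push(83), leaving stack <83>
4. op5 push(90), leaving stack <83,90>
5. op4 pop() → 90, leaving stack <83>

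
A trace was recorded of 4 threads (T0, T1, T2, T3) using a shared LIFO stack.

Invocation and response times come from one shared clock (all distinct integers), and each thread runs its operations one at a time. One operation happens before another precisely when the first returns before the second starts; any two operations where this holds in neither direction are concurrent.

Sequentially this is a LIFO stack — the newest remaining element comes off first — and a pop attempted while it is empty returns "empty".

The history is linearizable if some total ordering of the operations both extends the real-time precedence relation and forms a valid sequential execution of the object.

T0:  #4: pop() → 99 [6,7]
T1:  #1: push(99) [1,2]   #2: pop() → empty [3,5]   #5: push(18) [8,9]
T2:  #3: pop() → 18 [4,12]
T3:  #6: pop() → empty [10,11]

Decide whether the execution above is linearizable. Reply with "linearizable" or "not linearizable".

through event 6 a valid linearization exists; event 7 (#4 responding at time 7) ends that
one real-time candidate order over the 3 completed operations — the LIFO stack replay rejects it
no escape via the 1 pending operation (#3): every completion choice fails
take #1, #2, #4 (pending dropped): step 2 already fails, because #2 pop() → empty cannot occur there

not linearizable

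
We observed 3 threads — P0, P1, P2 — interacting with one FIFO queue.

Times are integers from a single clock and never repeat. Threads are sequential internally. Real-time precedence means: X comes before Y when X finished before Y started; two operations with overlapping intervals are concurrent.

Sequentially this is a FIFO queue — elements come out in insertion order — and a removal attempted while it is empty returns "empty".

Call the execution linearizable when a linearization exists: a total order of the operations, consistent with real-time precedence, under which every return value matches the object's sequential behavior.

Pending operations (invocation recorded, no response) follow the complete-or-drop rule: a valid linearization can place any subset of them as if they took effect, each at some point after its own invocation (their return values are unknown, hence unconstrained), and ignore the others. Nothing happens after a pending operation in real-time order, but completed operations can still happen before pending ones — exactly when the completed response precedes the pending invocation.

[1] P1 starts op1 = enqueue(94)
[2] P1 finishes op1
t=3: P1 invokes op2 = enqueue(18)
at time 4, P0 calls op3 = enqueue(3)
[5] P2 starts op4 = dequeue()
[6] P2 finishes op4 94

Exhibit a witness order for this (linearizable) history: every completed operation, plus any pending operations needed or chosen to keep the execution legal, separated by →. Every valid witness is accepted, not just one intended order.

op1 → op2 → op3 → op4

step 1: op1 enqueue(94) — queue <94>
step 2: op2 enqueue(18) (pending, included) — queue <94,18>
step 3: op3 enqueue(3) (pending, included) — queue <94,18,3>
step 4: op4 dequeue() → 94 — queue <18,3>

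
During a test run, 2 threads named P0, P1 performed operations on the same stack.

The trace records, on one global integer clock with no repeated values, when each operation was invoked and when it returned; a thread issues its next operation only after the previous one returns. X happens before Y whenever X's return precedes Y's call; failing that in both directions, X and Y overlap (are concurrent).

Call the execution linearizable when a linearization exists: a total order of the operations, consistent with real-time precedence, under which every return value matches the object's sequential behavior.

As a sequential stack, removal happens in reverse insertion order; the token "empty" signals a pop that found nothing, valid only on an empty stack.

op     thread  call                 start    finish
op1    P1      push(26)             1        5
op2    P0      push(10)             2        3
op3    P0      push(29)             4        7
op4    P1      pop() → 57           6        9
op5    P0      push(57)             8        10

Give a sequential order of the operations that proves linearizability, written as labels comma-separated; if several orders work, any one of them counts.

step 1: op1 push(26) — stack <26>
step 2: op2 push(10) — stack <26,10>
step 3: op3 push(29) — stack <26,10,29>
step 4: op5 push(57) — stack <26,10,29,57>
step 5: op4 pop() → 57 — stack <26,10,29>

op1, op2, op3, op5, op4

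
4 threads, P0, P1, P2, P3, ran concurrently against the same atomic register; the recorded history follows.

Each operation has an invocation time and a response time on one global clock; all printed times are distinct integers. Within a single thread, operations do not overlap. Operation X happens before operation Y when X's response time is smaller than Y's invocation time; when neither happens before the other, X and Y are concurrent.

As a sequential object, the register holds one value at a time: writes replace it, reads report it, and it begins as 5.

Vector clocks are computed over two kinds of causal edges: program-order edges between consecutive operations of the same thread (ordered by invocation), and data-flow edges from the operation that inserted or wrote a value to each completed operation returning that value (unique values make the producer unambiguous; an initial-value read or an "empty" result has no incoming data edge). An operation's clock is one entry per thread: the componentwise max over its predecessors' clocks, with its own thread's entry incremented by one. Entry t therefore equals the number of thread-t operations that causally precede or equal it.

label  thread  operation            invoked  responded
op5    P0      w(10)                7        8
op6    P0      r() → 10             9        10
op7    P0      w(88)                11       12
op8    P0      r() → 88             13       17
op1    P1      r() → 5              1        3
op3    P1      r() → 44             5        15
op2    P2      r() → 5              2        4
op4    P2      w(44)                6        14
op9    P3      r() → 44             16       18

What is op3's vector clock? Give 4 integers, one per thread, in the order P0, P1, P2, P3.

(0, 2, 2, 0)

VC(op2, invoked at 2): no causal predecessors; +1 on P2 → (0, 0, 1, 0)
VC(op1, invoked at 1): no causal predecessors; +1 on P1 → (0, 1, 0, 0)
VC(op5, invoked at 7): no causal predecessors; +1 on P0 → (1, 0, 0, 0)
op4 (invocation 6): componentwise max over VC(op2)=(0, 0, 1, 0), +1 at P2, giving (0, 0, 2, 0)
op6 (invocation 9): componentwise max over VC(op5)=(1, 0, 0, 0), +1 at P0, giving (2, 0, 0, 0)
op9 (invocation 16): componentwise max over VC(op4)=(0, 0, 2, 0), +1 at P3, giving (0, 0, 2, 1)
op7 (invocation 11): componentwise max over VC(op6)=(2, 0, 0, 0), +1 at P0, giving (3, 0, 0, 0)
op3 (invocation 5): componentwise max over VC(op1)=(0, 1, 0, 0), VC(op4)=(0, 0, 2, 0), +1 at P1, giving (0, 2, 2, 0)
op8 (invocation 13): componentwise max over VC(op7)=(3, 0, 0, 0), +1 at P0, giving (4, 0, 0, 0)
target: VC(op3) = (0, 2, 2, 0)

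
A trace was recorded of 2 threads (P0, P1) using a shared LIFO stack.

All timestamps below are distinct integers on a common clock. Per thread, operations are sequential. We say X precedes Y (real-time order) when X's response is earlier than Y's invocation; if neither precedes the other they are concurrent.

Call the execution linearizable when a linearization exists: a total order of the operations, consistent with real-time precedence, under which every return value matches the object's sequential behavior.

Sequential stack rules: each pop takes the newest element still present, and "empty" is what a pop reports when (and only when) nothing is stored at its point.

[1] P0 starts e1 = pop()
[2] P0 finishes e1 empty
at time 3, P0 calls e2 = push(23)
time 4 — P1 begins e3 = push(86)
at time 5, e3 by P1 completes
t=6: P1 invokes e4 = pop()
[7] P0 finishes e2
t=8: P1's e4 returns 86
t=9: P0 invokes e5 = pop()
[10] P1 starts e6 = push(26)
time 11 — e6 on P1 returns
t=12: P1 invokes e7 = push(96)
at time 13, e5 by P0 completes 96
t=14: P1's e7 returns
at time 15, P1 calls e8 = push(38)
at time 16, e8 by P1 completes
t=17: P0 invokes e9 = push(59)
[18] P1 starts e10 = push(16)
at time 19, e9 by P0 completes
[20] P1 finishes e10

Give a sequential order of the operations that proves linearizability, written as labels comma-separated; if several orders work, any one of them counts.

step 1: e1 pop() → empty — stack <>
step 2: e2 push(23) — stack <23>
step 3: e3 push(86) — stack <23,86>
step 4: e4 pop() → 86 — stack <23>
step 5: e6 push(26) — stack <23,26>
step 6: e7 push(96) — stack <23,26,96>
step 7: e5 pop() → 96 — stack <23,26>
step 8: e8 push(38) — stack <23,26,38>
step 9: e9 push(59) — stack <23,26,38,59>
step 10: e10 push(16) — stack <23,26,38,59,16>

e1, e2, e3, e4, e6, e7, e5, e8, e9, e10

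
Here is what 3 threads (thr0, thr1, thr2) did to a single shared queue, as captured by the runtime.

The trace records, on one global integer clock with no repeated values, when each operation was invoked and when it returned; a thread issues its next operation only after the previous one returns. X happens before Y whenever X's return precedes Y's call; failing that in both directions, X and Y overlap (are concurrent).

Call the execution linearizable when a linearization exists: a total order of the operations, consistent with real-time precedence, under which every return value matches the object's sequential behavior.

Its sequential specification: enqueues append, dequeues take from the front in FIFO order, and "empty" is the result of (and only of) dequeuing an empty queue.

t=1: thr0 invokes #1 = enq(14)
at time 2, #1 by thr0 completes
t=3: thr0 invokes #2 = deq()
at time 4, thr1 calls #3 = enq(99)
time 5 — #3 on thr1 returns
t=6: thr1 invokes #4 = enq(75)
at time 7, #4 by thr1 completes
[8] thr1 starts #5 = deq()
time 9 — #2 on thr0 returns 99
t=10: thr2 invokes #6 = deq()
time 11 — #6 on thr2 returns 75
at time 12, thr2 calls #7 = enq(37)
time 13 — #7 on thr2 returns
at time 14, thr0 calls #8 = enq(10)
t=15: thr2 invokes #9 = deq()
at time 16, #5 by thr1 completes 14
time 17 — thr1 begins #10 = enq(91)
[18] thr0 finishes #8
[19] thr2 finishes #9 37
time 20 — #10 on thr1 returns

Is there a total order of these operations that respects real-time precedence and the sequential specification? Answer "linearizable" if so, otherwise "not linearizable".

linearizable

a witness: #1, #3, #4, #5, #2, #6, #7, #8, #9, #10
1. #1 enq(14), leaving queue <14>
2. #3 enq(99), leaving queue <14,99>
3. #4 enq(75), leaving queue <14,99,75>
4. #5 deq() → 14, leaving queue <99,75>
5. #2 deq() → 99, leaving queue <75>
6. #6 deq() → 75, leaving queue <>
7. #7 enq(37), leaving queue <37>
8. #8 enq(10), leaving queue <37,10>
9. #9 deq() → 37, leaving queue <10>
10. #10 enq(91), leaving queue <10,91>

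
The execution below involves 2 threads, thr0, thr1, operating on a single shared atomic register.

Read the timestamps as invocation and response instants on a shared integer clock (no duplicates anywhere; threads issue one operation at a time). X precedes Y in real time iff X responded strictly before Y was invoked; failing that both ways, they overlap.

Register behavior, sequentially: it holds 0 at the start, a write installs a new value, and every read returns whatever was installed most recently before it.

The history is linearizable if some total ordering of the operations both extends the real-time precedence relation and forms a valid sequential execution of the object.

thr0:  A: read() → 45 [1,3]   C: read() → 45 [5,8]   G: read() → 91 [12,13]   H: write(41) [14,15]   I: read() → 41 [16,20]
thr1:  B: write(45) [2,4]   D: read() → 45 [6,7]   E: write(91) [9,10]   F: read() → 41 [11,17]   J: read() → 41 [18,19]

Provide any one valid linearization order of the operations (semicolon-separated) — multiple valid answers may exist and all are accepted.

B; A; C; D; E; G; H; F; I; J

after step 1 (B write(45)): value 45
after step 2 (A read() → 45): value 45
after step 3 (C read() → 45): value 45
after step 4 (D read() → 45): value 45
after step 5 (E write(91)): value 91
after step 6 (G read() → 91): value 91
after step 7 (H write(41)): value 41
after step 8 (F read() → 41): value 41
after step 9 (I read() → 41): value 41
after step 10 (J read() → 41): value 41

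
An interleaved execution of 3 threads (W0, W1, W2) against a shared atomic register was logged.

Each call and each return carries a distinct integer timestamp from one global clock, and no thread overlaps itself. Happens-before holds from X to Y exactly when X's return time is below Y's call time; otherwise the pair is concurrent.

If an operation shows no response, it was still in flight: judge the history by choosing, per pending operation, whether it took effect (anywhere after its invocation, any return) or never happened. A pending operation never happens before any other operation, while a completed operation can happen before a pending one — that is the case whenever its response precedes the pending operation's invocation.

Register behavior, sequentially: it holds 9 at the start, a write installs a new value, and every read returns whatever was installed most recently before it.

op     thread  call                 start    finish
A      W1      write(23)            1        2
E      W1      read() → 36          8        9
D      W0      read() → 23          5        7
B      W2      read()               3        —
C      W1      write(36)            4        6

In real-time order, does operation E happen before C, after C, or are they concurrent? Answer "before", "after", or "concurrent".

E spans [8,9], C spans [4,6]
resp(C)=6 < inv(E)=8

after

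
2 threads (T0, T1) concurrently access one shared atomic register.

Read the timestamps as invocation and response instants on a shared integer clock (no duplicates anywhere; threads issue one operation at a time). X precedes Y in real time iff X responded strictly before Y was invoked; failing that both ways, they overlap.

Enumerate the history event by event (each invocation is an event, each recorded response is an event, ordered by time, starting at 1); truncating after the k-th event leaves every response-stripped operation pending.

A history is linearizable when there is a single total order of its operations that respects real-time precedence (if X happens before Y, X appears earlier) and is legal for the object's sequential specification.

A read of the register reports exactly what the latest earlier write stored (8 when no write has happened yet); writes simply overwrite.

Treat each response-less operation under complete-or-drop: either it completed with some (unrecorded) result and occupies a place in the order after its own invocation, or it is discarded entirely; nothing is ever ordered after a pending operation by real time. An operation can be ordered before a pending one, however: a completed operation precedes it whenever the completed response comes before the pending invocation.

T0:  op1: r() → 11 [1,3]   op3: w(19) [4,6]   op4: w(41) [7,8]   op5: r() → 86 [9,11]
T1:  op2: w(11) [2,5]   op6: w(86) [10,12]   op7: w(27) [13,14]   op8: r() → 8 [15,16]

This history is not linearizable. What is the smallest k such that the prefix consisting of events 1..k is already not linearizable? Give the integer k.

events 1..15 are still linearizable — one witness is op2, op1, op3, op4, op6, op5, op7:
1. op2 w(11), leaving value 11
2. op1 r() → 11, leaving value 11
3. op3 w(19), leaving value 19
4. op4 w(41), leaving value 41
5. op6 w(86), leaving value 86
6. op5 r() → 86, leaving value 86
7. op7 w(27), leaving value 27
include event 16 — op8 responding at 16 — and every candidate order breaks
for example op1, op2, op3, op4, op5, op6, op7, op8 fails at step 1: op1 r() → 11 is not legal there
for example op1, op2, op3, op4, op6, op5, op7, op8 fails at step 1: op1 r() → 11 is not legal there

16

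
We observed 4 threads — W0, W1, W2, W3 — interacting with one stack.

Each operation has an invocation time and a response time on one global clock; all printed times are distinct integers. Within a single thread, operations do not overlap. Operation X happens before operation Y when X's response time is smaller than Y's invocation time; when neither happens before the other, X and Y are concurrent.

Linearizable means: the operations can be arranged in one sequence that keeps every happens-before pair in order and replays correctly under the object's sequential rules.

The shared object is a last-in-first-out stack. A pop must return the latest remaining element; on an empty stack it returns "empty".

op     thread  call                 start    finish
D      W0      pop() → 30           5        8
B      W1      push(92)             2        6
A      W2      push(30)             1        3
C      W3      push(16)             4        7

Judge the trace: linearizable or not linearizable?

linearizable

one valid linearization: A, D, B, C
step 1: A push(30) — stack <30>
step 2: D pop() → 30 — stack <>
step 3: B push(92) — stack <92>
step 4: C push(16) — stack <92,16>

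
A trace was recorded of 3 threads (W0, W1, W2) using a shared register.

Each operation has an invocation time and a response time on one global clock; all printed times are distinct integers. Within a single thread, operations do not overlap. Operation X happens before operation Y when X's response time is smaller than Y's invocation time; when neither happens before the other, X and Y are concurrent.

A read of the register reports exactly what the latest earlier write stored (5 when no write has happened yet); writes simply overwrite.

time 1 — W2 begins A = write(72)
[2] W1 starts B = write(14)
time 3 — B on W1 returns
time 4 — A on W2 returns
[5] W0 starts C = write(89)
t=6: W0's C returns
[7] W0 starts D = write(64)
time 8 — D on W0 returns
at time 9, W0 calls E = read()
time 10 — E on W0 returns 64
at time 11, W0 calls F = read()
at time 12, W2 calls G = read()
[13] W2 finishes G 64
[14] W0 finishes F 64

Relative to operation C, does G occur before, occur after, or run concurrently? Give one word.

after

G spans [12,13], C spans [5,6]
resp(C)=6 < inv(G)=12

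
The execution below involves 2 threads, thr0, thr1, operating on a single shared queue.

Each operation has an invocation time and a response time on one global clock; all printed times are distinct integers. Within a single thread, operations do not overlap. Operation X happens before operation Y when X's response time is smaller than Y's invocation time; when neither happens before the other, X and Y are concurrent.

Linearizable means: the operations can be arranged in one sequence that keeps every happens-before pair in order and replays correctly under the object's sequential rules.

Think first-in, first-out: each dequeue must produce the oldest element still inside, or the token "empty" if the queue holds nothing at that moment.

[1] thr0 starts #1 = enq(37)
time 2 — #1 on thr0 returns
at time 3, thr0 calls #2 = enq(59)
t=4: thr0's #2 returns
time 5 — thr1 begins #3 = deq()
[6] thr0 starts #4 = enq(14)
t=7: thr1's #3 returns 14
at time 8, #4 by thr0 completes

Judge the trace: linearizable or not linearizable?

already the first 7 events (up to #3's response at time 7) admit no linearization; the first 6 still do
a single order respects real time; the 3 completed queue operations fail replay along it
completion choices over the 1 pending operation (#4) were checked; none helps
for example #1, #2, #3 (pending dropped) fails at step 3: #3 deq() → 14 is not legal there

not linearizable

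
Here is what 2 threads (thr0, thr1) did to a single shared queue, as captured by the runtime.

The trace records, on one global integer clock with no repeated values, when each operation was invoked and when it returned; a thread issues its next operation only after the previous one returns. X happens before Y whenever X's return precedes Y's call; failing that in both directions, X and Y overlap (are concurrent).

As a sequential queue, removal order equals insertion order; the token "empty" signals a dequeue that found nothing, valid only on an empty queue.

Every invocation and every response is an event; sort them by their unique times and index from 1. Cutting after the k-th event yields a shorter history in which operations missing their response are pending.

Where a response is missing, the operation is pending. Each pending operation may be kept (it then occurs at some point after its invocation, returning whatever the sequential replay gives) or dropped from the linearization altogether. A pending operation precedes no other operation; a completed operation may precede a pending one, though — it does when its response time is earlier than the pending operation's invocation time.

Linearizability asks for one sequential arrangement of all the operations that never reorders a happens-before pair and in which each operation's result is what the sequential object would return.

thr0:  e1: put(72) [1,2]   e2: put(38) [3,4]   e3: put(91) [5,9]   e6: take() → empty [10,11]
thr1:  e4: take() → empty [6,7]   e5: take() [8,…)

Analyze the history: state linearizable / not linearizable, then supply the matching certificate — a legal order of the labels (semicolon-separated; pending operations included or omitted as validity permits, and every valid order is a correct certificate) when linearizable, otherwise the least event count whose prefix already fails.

not linearizable — minimal violating prefix: 7 events

events 1..6 are fine; event 7 — the response of e4 at time 7 — makes the prefix non-linearizable
the sole real-time-consistent order of 3 completed operations fails the queue replay
include/drop combinations of the 1 pending operation (e3) were all tried; none helps
one such order, e1, e2, e4 (pending dropped), breaks at step 3 where e4 take() → empty is illegal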